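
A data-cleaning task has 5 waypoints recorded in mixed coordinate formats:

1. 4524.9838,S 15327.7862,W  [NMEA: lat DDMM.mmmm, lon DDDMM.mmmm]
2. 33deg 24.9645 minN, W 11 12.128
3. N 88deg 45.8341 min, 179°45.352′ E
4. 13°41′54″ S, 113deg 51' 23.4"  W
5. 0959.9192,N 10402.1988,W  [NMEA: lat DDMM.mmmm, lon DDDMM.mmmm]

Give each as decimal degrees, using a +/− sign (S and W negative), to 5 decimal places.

1. -45.41640, -153.46310
2. 33.41608, -11.20213
3. 88.76390, 179.75587
4. -13.69833, -113.85650
5. 9.99865, -104.03665

Point 1:
  φ: split at 2 digits → 45° and 24.9838′; 45 + 24.9838/60 = 45.416397
  hemisphere S, so the sign is −
  λ: degrees = first 3 digits = 153, minutes = 27.7862; 153 + 27.7862/60 = 153.463103
  hemisphere W, so the sign is −
Point 2:
  Lat: 24.9645′ = 0.416075°; total 33.416075
  N ⇒ keep positive
  λ: 12.128′ = 0.202133°; total 11.202133
  W → negative
Point 3:
  Latitude: 45.8341′ = 0.763902°; total 88.763902
  N ⇒ keep positive
  Lon: 179 + 45.352/60 = 179.755867
  E → positive
Point 4:
  φ: 41′ + 54″ = 41.90000′; 13 + 41.90000/60 = 13.698333
  S → negative
  Lon: 113 + 51/60 + 23.4/3600 = 113.856500
  W ⇒ negate
Point 5:
  Latitude: degrees = first 2 digits = 9, minutes = 59.9192; 9 + 59.9192/60 = 9.998653
  N ⇒ keep positive
  Lon: split at 3 digits → 104° and 2.1988′; 104 + 2.1988/60 = 104.036647
  W → negative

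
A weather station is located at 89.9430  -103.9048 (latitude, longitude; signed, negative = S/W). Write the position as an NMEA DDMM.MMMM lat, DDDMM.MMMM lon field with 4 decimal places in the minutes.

Latitude: minutes = (89.943000 − 89) × 60 = 56.580000
Longitude is negative → W; |value| = 103.904800
λ: minutes = (103.904800 − 103) × 60 = 54.288000

8956.5800,N / 10354.2880,W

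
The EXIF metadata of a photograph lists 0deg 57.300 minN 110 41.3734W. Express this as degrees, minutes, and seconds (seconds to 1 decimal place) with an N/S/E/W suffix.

0°57′18.0″ N, 110°41′22.4″ W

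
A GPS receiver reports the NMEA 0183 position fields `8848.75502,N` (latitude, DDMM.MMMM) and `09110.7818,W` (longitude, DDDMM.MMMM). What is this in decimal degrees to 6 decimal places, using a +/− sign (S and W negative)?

88.812584, -91.179697

Lat: degrees = first 2 digits = 88, minutes = 48.75502; 88 + 48.75502/60 = 88.8125837
N → positive
Longitude: split at 3 digits → 091° and 10.7818′; 91 + 10.7818/60 = 91.1796967
W → negative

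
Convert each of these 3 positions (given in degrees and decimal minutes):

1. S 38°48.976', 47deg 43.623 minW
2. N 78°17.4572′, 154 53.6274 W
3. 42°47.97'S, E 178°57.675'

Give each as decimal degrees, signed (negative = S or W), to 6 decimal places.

1. -38.816267, -47.727050
2. 78.290953, -154.893790
3. -42.799500, 178.961250

Point 1:
  Lat: 48.976′ = 0.816267°; total 38.8162667
  S ⇒ negate
  Longitude: 43.623′ = 0.727050°; total 47.7270500
  W ⇒ negate
Point 2:
  Latitude: 17.4572′ = 0.290953°; total 78.2909533
  N ⇒ keep positive
  λ: 154 + 53.6274/60 = 154.8937900
  W → negative
Point 3:
  Lat: 47.97′ = 0.799500°; total 42.7995000
  S ⇒ negate
  λ: 57.675′ = 0.961250°; total 178.9612500
  E ⇒ keep positive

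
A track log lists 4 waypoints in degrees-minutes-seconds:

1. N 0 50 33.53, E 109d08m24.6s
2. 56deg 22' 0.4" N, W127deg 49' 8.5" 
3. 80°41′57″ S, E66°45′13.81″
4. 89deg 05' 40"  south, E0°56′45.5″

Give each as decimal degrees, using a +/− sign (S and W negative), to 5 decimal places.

1. 0.84265, 109.14017
2. 56.36678, -127.81903
3. -80.69917, 66.75384
4. -89.09444, 0.94597

Point 1:
  φ: 0° + 50/60 + 33.53/3600 = 0 + 0.833333 + 0.009314 = 0.842647
  N ⇒ keep positive
  Lon: 109 + 8/60 + 24.6/3600 = 109.140167
  E → positive
Point 2:
  Lat: 56° + 22/60 + 0.4/3600 = 56 + 0.366667 + 0.000111 = 56.366778
  N ⇒ keep positive
  Longitude: 127 + 49/60 + 8.5/3600 = 127.819028
  hemisphere W, so the sign is −
Point 3:
  φ: 80 + 41/60 + 57/3600 = 80.699167
  hemisphere S, so the sign is −
  Lon: 45′ + 13.81″ = 45.23017′; 66 + 45.23017/60 = 66.753836
  E → positive
Point 4:
  φ: 89° + 5/60 + 40/3600 = 89 + 0.083333 + 0.011111 = 89.094444
  S ⇒ negate
  Lon: 0 + 56/60 + 45.5/3600 = 0.945972
  E ⇒ keep positive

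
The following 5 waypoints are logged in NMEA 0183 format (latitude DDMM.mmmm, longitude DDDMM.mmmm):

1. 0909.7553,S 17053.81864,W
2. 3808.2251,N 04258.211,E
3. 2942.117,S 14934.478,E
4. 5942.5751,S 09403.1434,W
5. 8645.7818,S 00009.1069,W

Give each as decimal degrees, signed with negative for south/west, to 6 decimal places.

1. -9.162588, -170.896977
2. 38.137085, 42.970183
3. -29.701950, 149.574633
4. -59.709585, -94.052390
5. -86.763030, -0.151782

Point 1:
  Lat: split at 2 digits → 09° and 9.7553′; 9 + 9.7553/60 = 9.1625883
  S ⇒ negate
  Lon: degrees = first 3 digits = 170, minutes = 53.81864; 170 + 53.81864/60 = 170.8969773
  hemisphere W, so the sign is −
Point 2:
  Latitude: split at 2 digits → 38° and 8.2251′; 38 + 8.2251/60 = 38.1370850
  N ⇒ keep positive
  Lon: degrees = first 3 digits = 42, minutes = 58.211; 42 + 58.211/60 = 42.9701833
  E → positive
Point 3:
  Lat: degrees = first 2 digits = 29, minutes = 42.117; 29 + 42.117/60 = 29.7019500
  S → negative
  Lon: degrees = first 3 digits = 149, minutes = 34.478; 149 + 34.478/60 = 149.5746333
  E ⇒ keep positive
Point 4:
  Latitude: degrees = first 2 digits = 59, minutes = 42.5751; 59 + 42.5751/60 = 59.7095850
  S → negative
  λ: degrees = first 3 digits = 94, minutes = 3.1434; 94 + 3.1434/60 = 94.0523900
  W ⇒ negate
Point 5:
  Latitude: split at 2 digits → 86° and 45.7818′; 86 + 45.7818/60 = 86.7630300
  S ⇒ negate
  Longitude: degrees = first 3 digits = 0, minutes = 9.1069; 0 + 9.1069/60 = 0.1517817
  W → negative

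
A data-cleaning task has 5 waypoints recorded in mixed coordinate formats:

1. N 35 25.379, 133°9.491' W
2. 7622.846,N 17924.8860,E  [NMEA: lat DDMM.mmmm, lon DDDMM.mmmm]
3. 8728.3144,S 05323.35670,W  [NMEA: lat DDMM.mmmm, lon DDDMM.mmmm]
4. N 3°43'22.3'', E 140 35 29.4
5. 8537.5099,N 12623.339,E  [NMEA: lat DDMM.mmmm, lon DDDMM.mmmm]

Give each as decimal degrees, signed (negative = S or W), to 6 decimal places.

Point 1:
  Latitude: 35 + 25.379/60 = 35.4229833
  N ⇒ keep positive
  λ: 133 + 9.491/60 = 133.1581833
  hemisphere W, so the sign is −
Point 2:
  Latitude: split at 2 digits → 76° and 22.846′; 76 + 22.846/60 = 76.3807667
  N ⇒ keep positive
  λ: degrees = first 3 digits = 179, minutes = 24.886; 179 + 24.886/60 = 179.4147667
  E ⇒ keep positive
Point 3:
  Latitude: degrees = first 2 digits = 87, minutes = 28.3144; 87 + 28.3144/60 = 87.4719067
  S ⇒ negate
  Longitude: split at 3 digits → 053° and 23.3567′; 53 + 23.3567/60 = 53.3892783
  hemisphere W, so the sign is −
Point 4:
  Lat: 3° + 43/60 + 22.3/3600 = 3 + 0.716667 + 0.006194 = 3.7228611
  N → positive
  Lon: 35′ + 29.4″ = 35.49000′; 140 + 35.49000/60 = 140.5915000
  E → positive
Point 5:
  Lat: degrees = first 2 digits = 85, minutes = 37.5099; 85 + 37.5099/60 = 85.6251650
  N → positive
  λ: split at 3 digits → 126° and 23.339′; 126 + 23.339/60 = 126.3889833
  E ⇒ keep positive

1. 35.422983, -133.158183
2. 76.380767, 179.414767
3. -87.471907, -53.389278
4. 3.722861, 140.591500
5. 85.625165, 126.388983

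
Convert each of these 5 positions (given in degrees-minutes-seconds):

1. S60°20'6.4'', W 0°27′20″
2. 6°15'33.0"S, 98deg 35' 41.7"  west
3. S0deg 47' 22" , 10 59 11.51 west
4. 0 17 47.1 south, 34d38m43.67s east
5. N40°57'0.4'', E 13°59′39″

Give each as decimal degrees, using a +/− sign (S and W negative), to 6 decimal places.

1. -60.335111, -0.455556
2. -6.259167, -98.594917
3. -0.789444, -10.986531
4. -0.296417, 34.645464
5. 40.950111, 13.994167

Point 1:
  Lat: 60° + 20/60 + 6.4/3600 = 60 + 0.333333 + 0.001778 = 60.3351111
  S ⇒ negate
  Longitude: 0 + 27/60 + 20/3600 = 0.4555556
  W ⇒ negate
Point 2:
  Latitude: 6° + 15/60 + 33/3600 = 6 + 0.250000 + 0.009167 = 6.2591667
  hemisphere S, so the sign is −
  Lon: 98 + 35/60 + 41.7/3600 = 98.5949167
  hemisphere W, so the sign is −
Point 3:
  φ: 0° + 47/60 + 22/3600 = 0 + 0.783333 + 0.006111 = 0.7894444
  S ⇒ negate
  Longitude: 10° + 59/60 + 11.51/3600 = 10 + 0.983333 + 0.003197 = 10.9865306
  W → negative
Point 4:
  Lat: 17′ + 47.1″ = 17.78500′; 0 + 17.78500/60 = 0.2964167
  hemisphere S, so the sign is −
  Lon: 34° + 38/60 + 43.67/3600 = 34 + 0.633333 + 0.012131 = 34.6454639
  E ⇒ keep positive
Point 5:
  Lat: 40 + 57/60 + 0.4/3600 = 40.9501111
  N → positive
  λ: 59′ + 39″ = 59.65000′; 13 + 59.65000/60 = 13.9941667
  E → positive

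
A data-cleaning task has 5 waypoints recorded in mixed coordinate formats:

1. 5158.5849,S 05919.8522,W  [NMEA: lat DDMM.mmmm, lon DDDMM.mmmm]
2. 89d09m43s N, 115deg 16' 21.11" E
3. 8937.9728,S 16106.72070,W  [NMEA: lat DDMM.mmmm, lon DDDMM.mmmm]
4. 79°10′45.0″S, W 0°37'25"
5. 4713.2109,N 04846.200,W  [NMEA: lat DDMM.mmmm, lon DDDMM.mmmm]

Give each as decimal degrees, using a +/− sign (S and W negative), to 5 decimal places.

Point 1:
  Lat: degrees = first 2 digits = 51, minutes = 58.5849; 51 + 58.5849/60 = 51.976415
  S → negative
  Lon: degrees = first 3 digits = 59, minutes = 19.8522; 59 + 19.8522/60 = 59.330870
  hemisphere W, so the sign is −
Point 2:
  Lat: 9′ + 43″ = 9.71667′; 89 + 9.71667/60 = 89.161944
  N ⇒ keep positive
  Longitude: 16′ + 21.11″ = 16.35183′; 115 + 16.35183/60 = 115.272531
  E → positive
Point 3:
  Latitude: degrees = first 2 digits = 89, minutes = 37.9728; 89 + 37.9728/60 = 89.632880
  S → negative
  Lon: degrees = first 3 digits = 161, minutes = 6.7207; 161 + 6.7207/60 = 161.112012
  hemisphere W, so the sign is −
Point 4:
  Lat: 10′ + 45″ = 10.75000′; 79 + 10.75000/60 = 79.179167
  S ⇒ negate
  Lon: 0 + 37/60 + 25/3600 = 0.623611
  W → negative
Point 5:
  φ: degrees = first 2 digits = 47, minutes = 13.2109; 47 + 13.2109/60 = 47.220182
  N ⇒ keep positive
  Lon: split at 3 digits → 048° and 46.2′; 48 + 46.2/60 = 48.770000
  hemisphere W, so the sign is −

1. -51.97642, -59.33087
2. 89.16194, 115.27253
3. -89.63288, -161.11201
4. -79.17917, -0.62361
5. 47.22018, -48.77000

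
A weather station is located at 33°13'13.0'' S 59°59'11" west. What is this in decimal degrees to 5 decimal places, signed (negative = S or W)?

-33.22028, -59.98639

φ: 33 + 13/60 + 13/3600 = 33.220278
S ⇒ negate
λ: 59′ + 11″ = 59.18333′; 59 + 59.18333/60 = 59.986389
hemisphere W, so the sign is −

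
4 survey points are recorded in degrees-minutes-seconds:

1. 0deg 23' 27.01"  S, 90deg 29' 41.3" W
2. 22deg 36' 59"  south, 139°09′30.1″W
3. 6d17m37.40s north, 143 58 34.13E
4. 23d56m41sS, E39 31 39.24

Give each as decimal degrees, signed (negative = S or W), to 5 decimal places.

1. -0.39084, -90.49481
2. -22.61639, -139.15836
3. 6.29372, 143.97615
4. -23.94472, 39.52757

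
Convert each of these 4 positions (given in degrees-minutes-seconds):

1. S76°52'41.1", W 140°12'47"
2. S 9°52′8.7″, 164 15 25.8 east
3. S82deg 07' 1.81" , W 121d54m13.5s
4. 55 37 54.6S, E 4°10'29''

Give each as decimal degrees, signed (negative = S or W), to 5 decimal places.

Point 1:
  Lat: 76° + 52/60 + 41.1/3600 = 76 + 0.866667 + 0.011417 = 76.878083
  S ⇒ negate
  Lon: 140° + 12/60 + 47/3600 = 140 + 0.200000 + 0.013056 = 140.213056
  W → negative
Point 2:
  Latitude: 9 + 52/60 + 8.7/3600 = 9.869083
  hemisphere S, so the sign is −
  Lon: 164 + 15/60 + 25.8/3600 = 164.257167
  E ⇒ keep positive
Point 3:
  φ: 82° + 7/60 + 1.81/3600 = 82 + 0.116667 + 0.000503 = 82.117169
  S → negative
  Longitude: 54′ + 13.5″ = 54.22500′; 121 + 54.22500/60 = 121.903750
  W ⇒ negate
Point 4:
  φ: 55 + 37/60 + 54.6/3600 = 55.631833
  S ⇒ negate
  Longitude: 10′ + 29″ = 10.48333′; 4 + 10.48333/60 = 4.174722
  E ⇒ keep positive

1. -76.87808, -140.21306
2. -9.86908, 164.25717
3. -82.11717, -121.90375
4. -55.63183, 4.17472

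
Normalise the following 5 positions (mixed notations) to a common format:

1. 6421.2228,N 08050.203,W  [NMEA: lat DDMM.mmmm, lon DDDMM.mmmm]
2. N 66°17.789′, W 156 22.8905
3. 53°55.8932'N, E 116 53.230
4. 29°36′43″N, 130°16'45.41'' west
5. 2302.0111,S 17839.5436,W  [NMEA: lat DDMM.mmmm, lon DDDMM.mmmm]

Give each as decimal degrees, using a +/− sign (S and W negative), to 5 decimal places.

Point 1:
  Latitude: split at 2 digits → 64° and 21.2228′; 64 + 21.2228/60 = 64.353713
  N → positive
  Longitude: degrees = first 3 digits = 80, minutes = 50.203; 80 + 50.203/60 = 80.836717
  hemisphere W, so the sign is −
Point 2:
  Latitude: 66 + 17.789/60 = 66.296483
  N → positive
  Lon: 22.8905′ = 0.381508°; total 156.381508
  W → negative
Point 3:
  Latitude: 55.8932′ = 0.931553°; total 53.931553
  N ⇒ keep positive
  λ: 116 + 53.23/60 = 116.887167
  E ⇒ keep positive
Point 4:
  Latitude: 29 + 36/60 + 43/3600 = 29.611944
  N → positive
  Lon: 130 + 16/60 + 45.41/3600 = 130.279281
  W → negative
Point 5:
  φ: split at 2 digits → 23° and 2.0111′; 23 + 2.0111/60 = 23.033518
  S ⇒ negate
  λ: split at 3 digits → 178° and 39.5436′; 178 + 39.5436/60 = 178.659060
  W ⇒ negate

1. 64.35371, -80.83672
2. 66.29648, -156.38151
3. 53.93155, 116.88717
4. 29.61194, -130.27928
5. -23.03352, -178.65906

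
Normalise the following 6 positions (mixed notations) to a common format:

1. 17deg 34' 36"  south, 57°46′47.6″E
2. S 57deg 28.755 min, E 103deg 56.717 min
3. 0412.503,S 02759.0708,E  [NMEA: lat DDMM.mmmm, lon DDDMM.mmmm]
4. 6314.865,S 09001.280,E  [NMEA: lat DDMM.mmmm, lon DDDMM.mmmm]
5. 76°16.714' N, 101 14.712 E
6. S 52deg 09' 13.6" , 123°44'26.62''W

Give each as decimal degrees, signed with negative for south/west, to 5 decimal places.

Point 1:
  φ: 17 + 34/60 + 36/3600 = 17.576667
  S ⇒ negate
  Lon: 57° + 46/60 + 47.6/3600 = 57 + 0.766667 + 0.013222 = 57.779889
  E ⇒ keep positive
Point 2:
  Latitude: 57 + 28.755/60 = 57.479250
  S → negative
  Lon: 103 + 56.717/60 = 103.945283
  E → positive
Point 3:
  Latitude: degrees = first 2 digits = 4, minutes = 12.503; 4 + 12.503/60 = 4.208383
  S ⇒ negate
  Longitude: degrees = first 3 digits = 27, minutes = 59.0708; 27 + 59.0708/60 = 27.984513
  E ⇒ keep positive
Point 4:
  φ: degrees = first 2 digits = 63, minutes = 14.865; 63 + 14.865/60 = 63.247750
  S → negative
  Lon: split at 3 digits → 090° and 1.28′; 90 + 1.28/60 = 90.021333
  E ⇒ keep positive
Point 5:
  Latitude: 76 + 16.714/60 = 76.278567
  N → positive
  λ: 101 + 14.712/60 = 101.245200
  E → positive
Point 6:
  φ: 52 + 9/60 + 13.6/3600 = 52.153778
  S → negative
  λ: 44′ + 26.62″ = 44.44367′; 123 + 44.44367/60 = 123.740728
  hemisphere W, so the sign is −

1. -17.57667, 57.77989
2. -57.47925, 103.94528
3. -4.20838, 27.98451
4. -63.24775, 90.02133
5. 76.27857, 101.24520
6. -52.15378, -123.74073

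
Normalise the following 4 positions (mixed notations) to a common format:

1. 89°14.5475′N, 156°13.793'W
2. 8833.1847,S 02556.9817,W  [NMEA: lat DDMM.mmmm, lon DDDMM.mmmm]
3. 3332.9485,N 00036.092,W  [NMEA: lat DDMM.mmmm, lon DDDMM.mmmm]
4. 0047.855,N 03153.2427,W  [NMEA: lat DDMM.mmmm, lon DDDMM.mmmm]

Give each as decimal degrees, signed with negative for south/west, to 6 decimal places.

1. 89.242458, -156.229883
2. -88.553078, -25.949695
3. 33.549142, -0.601533
4. 0.797583, -31.887378

Point 1:
  Latitude: 14.5475′ = 0.242458°; total 89.2424583
  N ⇒ keep positive
  λ: 13.793′ = 0.229883°; total 156.2298833
  W ⇒ negate
Point 2:
  Lat: split at 2 digits → 88° and 33.1847′; 88 + 33.1847/60 = 88.5530783
  hemisphere S, so the sign is −
  λ: split at 3 digits → 025° and 56.9817′; 25 + 56.9817/60 = 25.9496950
  W ⇒ negate
Point 3:
  Latitude: split at 2 digits → 33° and 32.9485′; 33 + 32.9485/60 = 33.5491417
  N ⇒ keep positive
  Longitude: degrees = first 3 digits = 0, minutes = 36.092; 0 + 36.092/60 = 0.6015333
  W ⇒ negate
Point 4:
  Latitude: degrees = first 2 digits = 0, minutes = 47.855; 0 + 47.855/60 = 0.7975833
  N ⇒ keep positive
  Lon: degrees = first 3 digits = 31, minutes = 53.2427; 31 + 53.2427/60 = 31.8873783
  hemisphere W, so the sign is −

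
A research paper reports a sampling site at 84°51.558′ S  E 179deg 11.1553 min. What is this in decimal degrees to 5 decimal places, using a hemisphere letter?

84.85930° S, 179.18592° E

Latitude: 84 + 51.558/60 = 84.859300
λ: 179 + 11.1553/60 = 179.185922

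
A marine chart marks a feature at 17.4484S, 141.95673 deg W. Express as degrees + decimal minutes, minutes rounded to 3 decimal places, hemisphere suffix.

17° 26.904′ S, 141° 57.404′ W

Lat: fractional part 0.448400 → 26.90400 minutes
Longitude: 141° + 0.956730 × 60 = 141° 57.40380′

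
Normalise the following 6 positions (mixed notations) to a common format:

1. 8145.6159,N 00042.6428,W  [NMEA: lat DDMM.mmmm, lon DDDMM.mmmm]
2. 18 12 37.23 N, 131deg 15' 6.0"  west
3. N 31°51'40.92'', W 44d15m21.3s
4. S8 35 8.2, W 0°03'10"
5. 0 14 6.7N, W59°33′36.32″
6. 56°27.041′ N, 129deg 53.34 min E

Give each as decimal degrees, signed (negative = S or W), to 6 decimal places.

1. 81.760265, -0.710713
2. 18.210342, -131.251667
3. 31.861367, -44.255917
4. -8.585611, -0.052778
5. 0.235194, -59.560089
6. 56.450683, 129.889000

Point 1:
  Latitude: degrees = first 2 digits = 81, minutes = 45.6159; 81 + 45.6159/60 = 81.7602650
  N → positive
  λ: split at 3 digits → 000° and 42.6428′; 0 + 42.6428/60 = 0.7107133
  hemisphere W, so the sign is −
Point 2:
  Latitude: 12′ + 37.23″ = 12.62050′; 18 + 12.62050/60 = 18.2103417
  N ⇒ keep positive
  Lon: 15′ + 6″ = 15.10000′; 131 + 15.10000/60 = 131.2516667
  W → negative
Point 3:
  Latitude: 31 + 51/60 + 40.92/3600 = 31.8613667
  N ⇒ keep positive
  Lon: 44 + 15/60 + 21.3/3600 = 44.2559167
  W → negative
Point 4:
  Lat: 8 + 35/60 + 8.2/3600 = 8.5856111
  hemisphere S, so the sign is −
  λ: 0° + 3/60 + 10/3600 = 0 + 0.050000 + 0.002778 = 0.0527778
  hemisphere W, so the sign is −
Point 5:
  Latitude: 0 + 14/60 + 6.7/3600 = 0.2351944
  N → positive
  λ: 33′ + 36.32″ = 33.60533′; 59 + 33.60533/60 = 59.5600889
  hemisphere W, so the sign is −
Point 6:
  Latitude: 27.041′ = 0.450683°; total 56.4506833
  N ⇒ keep positive
  λ: 129 + 53.34/60 = 129.8890000
  E ⇒ keep positive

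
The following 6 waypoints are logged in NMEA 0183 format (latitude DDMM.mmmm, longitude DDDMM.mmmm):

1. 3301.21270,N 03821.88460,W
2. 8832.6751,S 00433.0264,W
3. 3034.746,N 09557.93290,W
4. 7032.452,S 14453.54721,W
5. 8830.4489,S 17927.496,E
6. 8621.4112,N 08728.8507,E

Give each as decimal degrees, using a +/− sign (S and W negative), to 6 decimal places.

Point 1:
  Latitude: split at 2 digits → 33° and 1.2127′; 33 + 1.2127/60 = 33.0202117
  N ⇒ keep positive
  Longitude: split at 3 digits → 038° and 21.8846′; 38 + 21.8846/60 = 38.3647433
  hemisphere W, so the sign is −
Point 2:
  φ: split at 2 digits → 88° and 32.6751′; 88 + 32.6751/60 = 88.5445850
  S ⇒ negate
  Lon: split at 3 digits → 004° and 33.0264′; 4 + 33.0264/60 = 4.5504400
  W → negative
Point 3:
  Latitude: split at 2 digits → 30° and 34.746′; 30 + 34.746/60 = 30.5791000
  N → positive
  Lon: degrees = first 3 digits = 95, minutes = 57.9329; 95 + 57.9329/60 = 95.9655483
  W → negative
Point 4:
  Lat: degrees = first 2 digits = 70, minutes = 32.452; 70 + 32.452/60 = 70.5408667
  hemisphere S, so the sign is −
  Longitude: degrees = first 3 digits = 144, minutes = 53.54721; 144 + 53.54721/60 = 144.8924535
  W ⇒ negate
Point 5:
  φ: split at 2 digits → 88° and 30.4489′; 88 + 30.4489/60 = 88.5074817
  hemisphere S, so the sign is −
  Lon: degrees = first 3 digits = 179, minutes = 27.496; 179 + 27.496/60 = 179.4582667
  E ⇒ keep positive
Point 6:
  Latitude: degrees = first 2 digits = 86, minutes = 21.4112; 86 + 21.4112/60 = 86.3568533
  N → positive
  λ: degrees = first 3 digits = 87, minutes = 28.8507; 87 + 28.8507/60 = 87.4808450
  E ⇒ keep positive

1. 33.020212, -38.364743
2. -88.544585, -4.550440
3. 30.579100, -95.965548
4. -70.540867, -144.892454
5. -88.507482, 179.458267
6. 86.356853, 87.480845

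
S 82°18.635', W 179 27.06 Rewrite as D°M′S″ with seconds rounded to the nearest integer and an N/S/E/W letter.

φ: fractional minutes 0.63500 × 60 = 38.10″
Lon: 27.06000′ → 27′ and 0.06000 × 60 = 3.60″

82°18′38″ S, 179°27′4″ W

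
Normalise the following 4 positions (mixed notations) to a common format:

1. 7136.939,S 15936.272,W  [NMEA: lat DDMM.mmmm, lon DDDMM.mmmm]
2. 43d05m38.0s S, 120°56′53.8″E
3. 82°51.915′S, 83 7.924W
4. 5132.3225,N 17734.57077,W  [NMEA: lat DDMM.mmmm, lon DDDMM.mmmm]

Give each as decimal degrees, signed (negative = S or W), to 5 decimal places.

Point 1:
  Lat: split at 2 digits → 71° and 36.939′; 71 + 36.939/60 = 71.615650
  S → negative
  Lon: split at 3 digits → 159° and 36.272′; 159 + 36.272/60 = 159.604533
  W ⇒ negate
Point 2:
  Lat: 43 + 5/60 + 38/3600 = 43.093889
  S ⇒ negate
  Longitude: 56′ + 53.8″ = 56.89667′; 120 + 56.89667/60 = 120.948278
  E → positive
Point 3:
  Latitude: 82 + 51.915/60 = 82.865250
  S ⇒ negate
  Longitude: 83 + 7.924/60 = 83.132067
  W ⇒ negate
Point 4:
  Lat: degrees = first 2 digits = 51, minutes = 32.3225; 51 + 32.3225/60 = 51.538708
  N ⇒ keep positive
  Longitude: split at 3 digits → 177° and 34.57077′; 177 + 34.57077/60 = 177.576180
  hemisphere W, so the sign is −

1. -71.61565, -159.60453
2. -43.09389, 120.94828
3. -82.86525, -83.13207
4. 51.53871, -177.57618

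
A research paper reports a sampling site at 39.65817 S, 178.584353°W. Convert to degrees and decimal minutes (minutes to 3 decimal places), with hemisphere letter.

39° 39.490′ S, 178° 35.061′ W

Lat: fractional part 0.658170 → 39.49020 minutes
λ: minutes = (178.584353 − 178) × 60 = 35.06118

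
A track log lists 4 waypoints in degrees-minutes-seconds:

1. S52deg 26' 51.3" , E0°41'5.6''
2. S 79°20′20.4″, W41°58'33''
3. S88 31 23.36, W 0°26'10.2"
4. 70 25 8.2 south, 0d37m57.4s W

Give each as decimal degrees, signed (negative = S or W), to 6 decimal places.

1. -52.447583, 0.684889
2. -79.339000, -41.975833
3. -88.523156, -0.436167
4. -70.418944, -0.632611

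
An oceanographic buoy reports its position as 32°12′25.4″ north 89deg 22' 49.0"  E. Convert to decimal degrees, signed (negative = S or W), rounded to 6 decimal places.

φ: 32 + 12/60 + 25.4/3600 = 32.2070556
N → positive
Longitude: 89 + 22/60 + 49/3600 = 89.3802778
E ⇒ keep positive

32.207056, 89.380278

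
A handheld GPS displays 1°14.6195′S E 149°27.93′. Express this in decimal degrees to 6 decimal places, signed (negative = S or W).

Lat: 14.6195′ = 0.243658°; total 1.2436583
S → negative
Lon: 27.93′ = 0.465500°; total 149.4655000
E → positive

-1.243658, 149.465500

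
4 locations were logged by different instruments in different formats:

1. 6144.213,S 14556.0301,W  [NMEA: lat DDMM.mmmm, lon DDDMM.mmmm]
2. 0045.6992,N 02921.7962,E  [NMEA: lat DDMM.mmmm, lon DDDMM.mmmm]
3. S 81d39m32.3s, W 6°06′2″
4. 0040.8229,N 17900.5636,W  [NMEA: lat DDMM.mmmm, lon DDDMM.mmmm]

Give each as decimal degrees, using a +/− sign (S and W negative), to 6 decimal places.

Point 1:
  φ: split at 2 digits → 61° and 44.213′; 61 + 44.213/60 = 61.7368833
  S ⇒ negate
  Longitude: split at 3 digits → 145° and 56.0301′; 145 + 56.0301/60 = 145.9338350
  W ⇒ negate
Point 2:
  Lat: degrees = first 2 digits = 0, minutes = 45.6992; 0 + 45.6992/60 = 0.7616533
  N → positive
  λ: degrees = first 3 digits = 29, minutes = 21.7962; 29 + 21.7962/60 = 29.3632700
  E ⇒ keep positive
Point 3:
  Lat: 81 + 39/60 + 32.3/3600 = 81.6589722
  S ⇒ negate
  Longitude: 6° + 6/60 + 2/3600 = 6 + 0.100000 + 0.000556 = 6.1005556
  hemisphere W, so the sign is −
Point 4:
  Lat: degrees = first 2 digits = 0, minutes = 40.8229; 0 + 40.8229/60 = 0.6803817
  N ⇒ keep positive
  λ: split at 3 digits → 179° and 0.5636′; 179 + 0.5636/60 = 179.0093933
  hemisphere W, so the sign is −

1. -61.736883, -145.933835
2. 0.761653, 29.363270
3. -81.658972, -6.100556
4. 0.680382, -179.009393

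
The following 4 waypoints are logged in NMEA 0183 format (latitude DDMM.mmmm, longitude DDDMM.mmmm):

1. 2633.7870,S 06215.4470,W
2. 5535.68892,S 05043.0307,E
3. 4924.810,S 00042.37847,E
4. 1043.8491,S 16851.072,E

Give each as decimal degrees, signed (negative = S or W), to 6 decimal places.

Point 1:
  Latitude: split at 2 digits → 26° and 33.787′; 26 + 33.787/60 = 26.5631167
  hemisphere S, so the sign is −
  λ: degrees = first 3 digits = 62, minutes = 15.447; 62 + 15.447/60 = 62.2574500
  W ⇒ negate
Point 2:
  Lat: split at 2 digits → 55° and 35.68892′; 55 + 35.68892/60 = 55.5948153
  S → negative
  Longitude: degrees = first 3 digits = 50, minutes = 43.0307; 50 + 43.0307/60 = 50.7171783
  E ⇒ keep positive
Point 3:
  Lat: split at 2 digits → 49° and 24.81′; 49 + 24.81/60 = 49.4135000
  S ⇒ negate
  λ: split at 3 digits → 000° and 42.37847′; 0 + 42.37847/60 = 0.7063078
  E → positive
Point 4:
  Lat: degrees = first 2 digits = 10, minutes = 43.8491; 10 + 43.8491/60 = 10.7308183
  S ⇒ negate
  Lon: degrees = first 3 digits = 168, minutes = 51.072; 168 + 51.072/60 = 168.8512000
  E ⇒ keep positive

1. -26.563117, -62.257450
2. -55.594815, 50.717178
3. -49.413500, 0.706308
4. -10.730818, 168.851200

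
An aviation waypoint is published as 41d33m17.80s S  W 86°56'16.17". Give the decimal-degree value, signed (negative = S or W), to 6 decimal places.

φ: 41 + 33/60 + 17.8/3600 = 41.5549444
S → negative
Longitude: 86° + 56/60 + 16.17/3600 = 86 + 0.933333 + 0.004492 = 86.9378250
hemisphere W, so the sign is −

-41.554944, -86.937825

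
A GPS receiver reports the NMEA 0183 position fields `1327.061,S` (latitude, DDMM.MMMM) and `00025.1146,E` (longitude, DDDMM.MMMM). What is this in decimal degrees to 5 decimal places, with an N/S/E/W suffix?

13.45102° S, 0.41858° E

Latitude: split at 2 digits → 13° and 27.061′; 13 + 27.061/60 = 13.451017
Longitude: degrees = first 3 digits = 0, minutes = 25.1146; 0 + 25.1146/60 = 0.418577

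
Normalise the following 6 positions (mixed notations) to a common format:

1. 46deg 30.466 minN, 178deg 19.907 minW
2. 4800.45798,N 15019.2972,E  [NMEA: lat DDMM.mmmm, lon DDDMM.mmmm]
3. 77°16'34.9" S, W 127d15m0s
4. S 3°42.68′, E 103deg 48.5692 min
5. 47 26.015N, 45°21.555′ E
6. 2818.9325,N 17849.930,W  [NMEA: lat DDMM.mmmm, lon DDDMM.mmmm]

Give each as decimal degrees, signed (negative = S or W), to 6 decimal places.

1. 46.507767, -178.331783
2. 48.007633, 150.321620
3. -77.276361, -127.250000
4. -3.711333, 103.809487
5. 47.433583, 45.359250
6. 28.315542, -178.832167

Point 1:
  Latitude: 30.466′ = 0.507767°; total 46.5077667
  N → positive
  λ: 178 + 19.907/60 = 178.3317833
  W → negative
Point 2:
  Latitude: split at 2 digits → 48° and 0.45798′; 48 + 0.45798/60 = 48.0076330
  N → positive
  Lon: degrees = first 3 digits = 150, minutes = 19.2972; 150 + 19.2972/60 = 150.3216200
  E ⇒ keep positive
Point 3:
  φ: 77 + 16/60 + 34.9/3600 = 77.2763611
  S → negative
  λ: 127° + 15/60 + 0/3600 = 127 + 0.250000 + 0.000000 = 127.2500000
  W → negative
Point 4:
  Latitude: 3 + 42.68/60 = 3.7113333
  S → negative
  λ: 48.5692′ = 0.809487°; total 103.8094867
  E ⇒ keep positive
Point 5:
  φ: 47 + 26.015/60 = 47.4335833
  N ⇒ keep positive
  λ: 21.555′ = 0.359250°; total 45.3592500
  E → positive
Point 6:
  Latitude: degrees = first 2 digits = 28, minutes = 18.9325; 28 + 18.9325/60 = 28.3155417
  N → positive
  λ: degrees = first 3 digits = 178, minutes = 49.93; 178 + 49.93/60 = 178.8321667
  W ⇒ negate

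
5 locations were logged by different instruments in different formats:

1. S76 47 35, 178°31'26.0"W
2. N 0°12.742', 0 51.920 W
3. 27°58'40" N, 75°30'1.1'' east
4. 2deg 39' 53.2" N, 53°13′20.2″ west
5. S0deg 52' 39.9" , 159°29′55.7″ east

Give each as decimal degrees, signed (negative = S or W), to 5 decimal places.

Point 1:
  φ: 76 + 47/60 + 35/3600 = 76.793056
  S → negative
  λ: 178° + 31/60 + 26/3600 = 178 + 0.516667 + 0.007222 = 178.523889
  W → negative
Point 2:
  Lat: 0 + 12.742/60 = 0.212367
  N → positive
  Longitude: 51.92′ = 0.865333°; total 0.865333
  W ⇒ negate
Point 3:
  Lat: 27° + 58/60 + 40/3600 = 27 + 0.966667 + 0.011111 = 27.977778
  N ⇒ keep positive
  Lon: 75 + 30/60 + 1.1/3600 = 75.500306
  E → positive
Point 4:
  Lat: 39′ + 53.2″ = 39.88667′; 2 + 39.88667/60 = 2.664778
  N ⇒ keep positive
  Lon: 53 + 13/60 + 20.2/3600 = 53.222278
  W ⇒ negate
Point 5:
  Lat: 52′ + 39.9″ = 52.66500′; 0 + 52.66500/60 = 0.877750
  S → negative
  λ: 159° + 29/60 + 55.7/3600 = 159 + 0.483333 + 0.015472 = 159.498806
  E → positive

1. -76.79306, -178.52389
2. 0.21237, -0.86533
3. 27.97778, 75.50031
4. 2.66478, -53.22228
5. -0.87775, 159.49881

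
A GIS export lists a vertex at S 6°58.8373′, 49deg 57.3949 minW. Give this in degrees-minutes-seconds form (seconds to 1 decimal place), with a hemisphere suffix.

6°58′50.2″ S, 49°57′23.7″ W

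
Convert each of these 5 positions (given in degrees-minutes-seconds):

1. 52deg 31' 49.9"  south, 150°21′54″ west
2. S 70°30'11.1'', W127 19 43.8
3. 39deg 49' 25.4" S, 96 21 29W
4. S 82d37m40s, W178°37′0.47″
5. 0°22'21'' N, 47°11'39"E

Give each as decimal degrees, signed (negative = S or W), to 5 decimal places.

Point 1:
  φ: 31′ + 49.9″ = 31.83167′; 52 + 31.83167/60 = 52.530528
  hemisphere S, so the sign is −
  Longitude: 21′ + 54″ = 21.90000′; 150 + 21.90000/60 = 150.365000
  W ⇒ negate
Point 2:
  Latitude: 70° + 30/60 + 11.1/3600 = 70 + 0.500000 + 0.003083 = 70.503083
  hemisphere S, so the sign is −
  λ: 127° + 19/60 + 43.8/3600 = 127 + 0.316667 + 0.012167 = 127.328833
  W ⇒ negate
Point 3:
  Lat: 39° + 49/60 + 25.4/3600 = 39 + 0.816667 + 0.007056 = 39.823722
  S → negative
  Lon: 96° + 21/60 + 29/3600 = 96 + 0.350000 + 0.008056 = 96.358056
  W → negative
Point 4:
  Lat: 37′ + 40″ = 37.66667′; 82 + 37.66667/60 = 82.627778
  S ⇒ negate
  λ: 37′ + 0.47″ = 37.00783′; 178 + 37.00783/60 = 178.616797
  W ⇒ negate
Point 5:
  Lat: 22′ + 21″ = 22.35000′; 0 + 22.35000/60 = 0.372500
  N ⇒ keep positive
  Longitude: 11′ + 39″ = 11.65000′; 47 + 11.65000/60 = 47.194167
  E → positive

1. -52.53053, -150.36500
2. -70.50308, -127.32883
3. -39.82372, -96.35806
4. -82.62778, -178.61680
5. 0.37250, 47.19417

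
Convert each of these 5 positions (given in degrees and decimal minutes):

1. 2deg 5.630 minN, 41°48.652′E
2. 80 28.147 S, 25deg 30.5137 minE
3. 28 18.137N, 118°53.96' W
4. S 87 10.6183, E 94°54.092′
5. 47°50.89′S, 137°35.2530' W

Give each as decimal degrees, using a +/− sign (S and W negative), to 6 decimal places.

Point 1:
  Lat: 5.63′ = 0.093833°; total 2.0938333
  N → positive
  Lon: 41 + 48.652/60 = 41.8108667
  E → positive
Point 2:
  Latitude: 80 + 28.147/60 = 80.4691167
  S ⇒ negate
  Lon: 25 + 30.5137/60 = 25.5085617
  E → positive
Point 3:
  Latitude: 18.137′ = 0.302283°; total 28.3022833
  N → positive
  Lon: 53.96′ = 0.899333°; total 118.8993333
  W → negative
Point 4:
  Latitude: 10.6183′ = 0.176972°; total 87.1769717
  S ⇒ negate
  λ: 94 + 54.092/60 = 94.9015333
  E ⇒ keep positive
Point 5:
  Latitude: 50.89′ = 0.848167°; total 47.8481667
  S ⇒ negate
  Longitude: 137 + 35.253/60 = 137.5875500
  W ⇒ negate

1. 2.093833, 41.810867
2. -80.469117, 25.508562
3. 28.302283, -118.899333
4. -87.176972, 94.901533
5. -47.848167, -137.587550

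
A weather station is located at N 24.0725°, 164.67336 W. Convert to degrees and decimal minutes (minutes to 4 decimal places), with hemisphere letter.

24° 4.3500′ N, 164° 40.4016′ W

φ: minutes = (24.072500 − 24) × 60 = 4.350000
Lon: fractional part 0.673360 → 40.401600 minutes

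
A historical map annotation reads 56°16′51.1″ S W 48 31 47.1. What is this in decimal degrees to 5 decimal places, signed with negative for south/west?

Latitude: 16′ + 51.1″ = 16.85167′; 56 + 16.85167/60 = 56.280861
S → negative
Longitude: 31′ + 47.1″ = 31.78500′; 48 + 31.78500/60 = 48.529750
hemisphere W, so the sign is −

-56.28086, -48.52975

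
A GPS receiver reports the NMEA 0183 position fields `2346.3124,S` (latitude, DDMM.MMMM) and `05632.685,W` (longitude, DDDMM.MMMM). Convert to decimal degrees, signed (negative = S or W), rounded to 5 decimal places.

φ: split at 2 digits → 23° and 46.3124′; 23 + 46.3124/60 = 23.771873
S ⇒ negate
λ: degrees = first 3 digits = 56, minutes = 32.685; 56 + 32.685/60 = 56.544750
W ⇒ negate

-23.77187, -56.54475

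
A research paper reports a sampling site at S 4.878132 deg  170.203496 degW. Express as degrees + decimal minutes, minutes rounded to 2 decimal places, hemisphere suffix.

4° 52.69′ S, 170° 12.21′ W

Lat: fractional part 0.878132 → 52.6879 minutes
λ: fractional part 0.203496 → 12.2098 minutes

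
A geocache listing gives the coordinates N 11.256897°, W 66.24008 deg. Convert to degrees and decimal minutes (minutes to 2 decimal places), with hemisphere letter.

11° 15.41′ N, 66° 14.40′ W

Lat: minutes = (11.256897 − 11) × 60 = 15.4138
Lon: 66° + 0.240080 × 60 = 66° 14.4048′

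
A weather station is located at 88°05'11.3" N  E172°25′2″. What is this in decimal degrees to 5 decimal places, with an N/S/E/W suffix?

88.08647° N, 172.41722° E

Lat: 88° + 5/60 + 11.3/3600 = 88 + 0.083333 + 0.003139 = 88.086472
Longitude: 172° + 25/60 + 2/3600 = 172 + 0.416667 + 0.000556 = 172.417222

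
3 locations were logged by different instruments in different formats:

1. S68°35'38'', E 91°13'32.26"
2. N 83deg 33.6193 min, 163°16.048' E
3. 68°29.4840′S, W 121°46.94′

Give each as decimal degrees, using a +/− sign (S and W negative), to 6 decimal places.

Point 1:
  Latitude: 68° + 35/60 + 38/3600 = 68 + 0.583333 + 0.010556 = 68.5938889
  S → negative
  Lon: 13′ + 32.26″ = 13.53767′; 91 + 13.53767/60 = 91.2256278
  E ⇒ keep positive
Point 2:
  Lat: 33.6193′ = 0.560322°; total 83.5603217
  N ⇒ keep positive
  Longitude: 16.048′ = 0.267467°; total 163.2674667
  E → positive
Point 3:
  φ: 29.484′ = 0.491400°; total 68.4914000
  S ⇒ negate
  λ: 46.94′ = 0.782333°; total 121.7823333
  hemisphere W, so the sign is −

1. -68.593889, 91.225628
2. 83.560322, 163.267467
3. -68.491400, -121.782333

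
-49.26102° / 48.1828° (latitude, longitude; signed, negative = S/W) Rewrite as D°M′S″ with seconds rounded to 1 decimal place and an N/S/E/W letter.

49°15′39.7″ S, 48°10′58.1″ E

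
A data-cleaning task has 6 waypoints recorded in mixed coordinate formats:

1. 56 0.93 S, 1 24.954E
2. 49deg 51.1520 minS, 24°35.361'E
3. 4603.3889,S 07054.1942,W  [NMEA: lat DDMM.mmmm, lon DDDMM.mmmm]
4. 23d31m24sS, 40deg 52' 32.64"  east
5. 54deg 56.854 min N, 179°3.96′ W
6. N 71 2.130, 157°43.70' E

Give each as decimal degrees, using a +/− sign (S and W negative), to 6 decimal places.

1. -56.015500, 1.415900
2. -49.852533, 24.589350
3. -46.056482, -70.903237
4. -23.523333, 40.875733
5. 54.947567, -179.066000
6. 71.035500, 157.728333

Point 1:
  φ: 56 + 0.93/60 = 56.0155000
  S → negative
  λ: 24.954′ = 0.415900°; total 1.4159000
  E ⇒ keep positive
Point 2:
  φ: 49 + 51.152/60 = 49.8525333
  S → negative
  λ: 35.361′ = 0.589350°; total 24.5893500
  E ⇒ keep positive
Point 3:
  Lat: degrees = first 2 digits = 46, minutes = 3.3889; 46 + 3.3889/60 = 46.0564817
  S ⇒ negate
  Lon: degrees = first 3 digits = 70, minutes = 54.1942; 70 + 54.1942/60 = 70.9032367
  W → negative
Point 4:
  Lat: 31′ + 24″ = 31.40000′; 23 + 31.40000/60 = 23.5233333
  hemisphere S, so the sign is −
  Lon: 40° + 52/60 + 32.64/3600 = 40 + 0.866667 + 0.009067 = 40.8757333
  E ⇒ keep positive
Point 5:
  φ: 56.854′ = 0.947567°; total 54.9475667
  N → positive
  Lon: 179 + 3.96/60 = 179.0660000
  W ⇒ negate
Point 6:
  Lat: 2.13′ = 0.035500°; total 71.0355000
  N → positive
  λ: 157 + 43.7/60 = 157.7283333
  E ⇒ keep positive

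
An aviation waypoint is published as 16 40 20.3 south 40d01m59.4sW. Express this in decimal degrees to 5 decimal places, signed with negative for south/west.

-16.67231, -40.03317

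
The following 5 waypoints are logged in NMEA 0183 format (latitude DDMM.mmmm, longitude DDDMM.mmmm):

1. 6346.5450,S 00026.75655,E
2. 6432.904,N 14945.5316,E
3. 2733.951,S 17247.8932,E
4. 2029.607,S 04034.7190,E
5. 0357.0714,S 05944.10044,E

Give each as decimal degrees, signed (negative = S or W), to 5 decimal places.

1. -63.77575, 0.44594
2. 64.54840, 149.75886
3. -27.56585, 172.79822
4. -20.49345, 40.57865
5. -3.95119, 59.73501

Point 1:
  Latitude: degrees = first 2 digits = 63, minutes = 46.545; 63 + 46.545/60 = 63.775750
  hemisphere S, so the sign is −
  Longitude: split at 3 digits → 000° and 26.75655′; 0 + 26.75655/60 = 0.445943
  E → positive
Point 2:
  Lat: split at 2 digits → 64° and 32.904′; 64 + 32.904/60 = 64.548400
  N → positive
  Longitude: degrees = first 3 digits = 149, minutes = 45.5316; 149 + 45.5316/60 = 149.758860
  E → positive
Point 3:
  Lat: split at 2 digits → 27° and 33.951′; 27 + 33.951/60 = 27.565850
  S → negative
  Lon: split at 3 digits → 172° and 47.8932′; 172 + 47.8932/60 = 172.798220
  E ⇒ keep positive
Point 4:
  Latitude: degrees = first 2 digits = 20, minutes = 29.607; 20 + 29.607/60 = 20.493450
  S ⇒ negate
  λ: degrees = first 3 digits = 40, minutes = 34.719; 40 + 34.719/60 = 40.578650
  E ⇒ keep positive
Point 5:
  Lat: split at 2 digits → 03° and 57.0714′; 3 + 57.0714/60 = 3.951190
  S ⇒ negate
  Longitude: split at 3 digits → 059° and 44.10044′; 59 + 44.10044/60 = 59.735007
  E → positive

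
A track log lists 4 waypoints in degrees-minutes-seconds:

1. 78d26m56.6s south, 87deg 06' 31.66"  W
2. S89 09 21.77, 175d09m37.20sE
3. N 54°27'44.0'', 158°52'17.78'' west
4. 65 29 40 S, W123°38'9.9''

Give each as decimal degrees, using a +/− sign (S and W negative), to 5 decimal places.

1. -78.44906, -87.10879
2. -89.15605, 175.16033
3. 54.46222, -158.87161
4. -65.49444, -123.63608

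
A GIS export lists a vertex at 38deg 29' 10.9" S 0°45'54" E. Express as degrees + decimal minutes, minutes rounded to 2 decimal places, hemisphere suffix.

38° 29.18′ S, 0° 45.90′ E

Lat: seconds/60 = 0.18167; minutes = 29 + 0.18167 = 29.1817
Lon: seconds/60 = 0.90000; minutes = 45 + 0.90000 = 45.9000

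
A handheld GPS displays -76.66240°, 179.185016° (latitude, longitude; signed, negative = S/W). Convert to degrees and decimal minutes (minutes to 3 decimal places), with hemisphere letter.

76° 39.744′ S, 179° 11.101′ E

Latitude is negative → S; |value| = 76.662400
Lat: minutes = (76.662400 − 76) × 60 = 39.74400
Longitude: minutes = (179.185016 − 179) × 60 = 11.10096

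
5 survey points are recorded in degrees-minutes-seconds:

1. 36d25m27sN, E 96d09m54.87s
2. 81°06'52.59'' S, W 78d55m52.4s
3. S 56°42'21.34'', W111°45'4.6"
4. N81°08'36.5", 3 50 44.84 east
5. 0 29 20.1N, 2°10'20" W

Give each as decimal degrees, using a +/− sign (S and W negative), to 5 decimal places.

Point 1:
  Latitude: 36° + 25/60 + 27/3600 = 36 + 0.416667 + 0.007500 = 36.424167
  N ⇒ keep positive
  Longitude: 96° + 9/60 + 54.87/3600 = 96 + 0.150000 + 0.015242 = 96.165242
  E → positive
Point 2:
  Lat: 81° + 6/60 + 52.59/3600 = 81 + 0.100000 + 0.014608 = 81.114608
  S ⇒ negate
  Longitude: 78 + 55/60 + 52.4/3600 = 78.931222
  W ⇒ negate
Point 3:
  φ: 56 + 42/60 + 21.34/3600 = 56.705928
  hemisphere S, so the sign is −
  λ: 111° + 45/60 + 4.6/3600 = 111 + 0.750000 + 0.001278 = 111.751278
  hemisphere W, so the sign is −
Point 4:
  Latitude: 81 + 8/60 + 36.5/3600 = 81.143472
  N → positive
  Longitude: 50′ + 44.84″ = 50.74733′; 3 + 50.74733/60 = 3.845789
  E ⇒ keep positive
Point 5:
  Lat: 0° + 29/60 + 20.1/3600 = 0 + 0.483333 + 0.005583 = 0.488917
  N → positive
  Longitude: 10′ + 20″ = 10.33333′; 2 + 10.33333/60 = 2.172222
  hemisphere W, so the sign is −

1. 36.42417, 96.16524
2. -81.11461, -78.93122
3. -56.70593, -111.75128
4. 81.14347, 3.84579
5. 0.48892, -2.17222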